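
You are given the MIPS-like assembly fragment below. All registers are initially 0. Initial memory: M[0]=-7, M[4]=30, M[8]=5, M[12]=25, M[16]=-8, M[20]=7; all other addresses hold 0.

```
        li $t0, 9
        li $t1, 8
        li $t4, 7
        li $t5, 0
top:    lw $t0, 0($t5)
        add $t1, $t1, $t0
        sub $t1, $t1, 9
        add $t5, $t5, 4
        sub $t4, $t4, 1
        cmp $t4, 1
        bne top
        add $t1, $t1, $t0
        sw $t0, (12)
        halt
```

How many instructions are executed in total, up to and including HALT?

$t0=9
$t1=8
$t4=7
$t5=0
$t0=M[0]=-7
$t1=8+(-7)=1
$t1=1-9=-8
$t5=0+4=4
$t4=7-1=6
cmp $t4, 1  (cmp 6,1)
bne top: taken
$t0=M[4]=30
$t1=(-8)+30=22
$t1=22-9=13
$t5=4+4=8
$t4=6-1=5
cmp $t4, 1  (cmp 5,1)
bne top: taken
$t0=M[8]=5
$t1=13+5=18
$t1=18-9=9
$t5=8+4=12
$t4=5-1=4
cmp $t4, 1  (cmp 4,1)
bne top: taken
$t0=M[12]=25
$t1=9+25=34
$t1=34-9=25
$t5=12+4=16
$t4=4-1=3
cmp $t4, 1  (cmp 3,1)
bne top: taken
$t0=M[16]=-8
$t1=25+(-8)=17
$t1=17-9=8
$t5=16+4=20
$t4=3-1=2
cmp $t4, 1  (cmp 2,1)
bne top: taken
$t0=M[20]=7
$t1=8+7=15
$t1=15-9=6
$t5=20+4=24
$t4=2-1=1
cmp $t4, 1  (cmp 1,1)
bne top: not taken
$t1=6+7=13
sw $t0, (12) → M[12]=7
halt.
Total executed instructions: 49.

49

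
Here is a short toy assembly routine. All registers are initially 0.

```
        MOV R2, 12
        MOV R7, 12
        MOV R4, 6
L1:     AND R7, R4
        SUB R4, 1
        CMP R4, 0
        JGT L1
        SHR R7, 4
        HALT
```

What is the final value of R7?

0

R2=12
R7=12
R4=6
R7=12&6=4
R4=6-1=5
CMP R4, 0  (cmp 5,0)
JGT L1: taken
R7=4&5=4
R4=5-1=4
CMP R4, 0  (cmp 4,0)
JGT L1: taken
R7=4&4=4
R4=4-1=3
CMP R4, 0  (cmp 3,0)
JGT L1: taken
R7=4&3=0
R4=3-1=2
CMP R4, 0  (cmp 2,0)
JGT L1: taken
R7=0&2=0
R4=2-1=1
CMP R4, 0  (cmp 1,0)
JGT L1: taken
R7=0&1=0
R4=1-1=0
CMP R4, 0  (cmp 0,0)
JGT L1: not taken
R7=0>>4=0
halt.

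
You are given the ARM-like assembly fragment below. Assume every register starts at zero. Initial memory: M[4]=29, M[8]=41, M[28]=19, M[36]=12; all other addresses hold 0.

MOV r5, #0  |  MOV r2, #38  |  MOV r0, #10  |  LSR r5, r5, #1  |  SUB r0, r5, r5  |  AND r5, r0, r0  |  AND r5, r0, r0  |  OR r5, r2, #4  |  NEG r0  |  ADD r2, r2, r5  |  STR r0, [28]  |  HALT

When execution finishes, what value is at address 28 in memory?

0

r5=0
r2=38
r0=10
r5=0>>1=0
r0=0-0=0
r5=0&0=0
r5=0&0=0
r5=38|4=38
r0=-(0)=0
r2=38+38=76
STR r0, [28] → M[28]=0
halt.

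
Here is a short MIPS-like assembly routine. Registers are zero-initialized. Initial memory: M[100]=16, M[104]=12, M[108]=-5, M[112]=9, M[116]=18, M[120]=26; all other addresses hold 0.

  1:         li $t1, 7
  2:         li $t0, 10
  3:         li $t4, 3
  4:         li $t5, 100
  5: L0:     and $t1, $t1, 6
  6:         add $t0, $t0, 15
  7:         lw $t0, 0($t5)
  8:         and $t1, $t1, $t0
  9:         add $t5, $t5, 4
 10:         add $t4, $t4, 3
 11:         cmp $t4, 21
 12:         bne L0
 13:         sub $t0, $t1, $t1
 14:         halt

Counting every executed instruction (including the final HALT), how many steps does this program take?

54

li $t1, 7 → $t1=7
li $t0, 10 → $t0=10
li $t4, 3 → $t4=3
li $t5, 100 → $t5=100
and $t1, $t1, 6 → $t1=7&6=6
add $t0, $t0, 15 → $t0=10+15=25
lw $t0, 0($t5) → $t0=M[100]=16
and $t1, $t1, $t0 → $t1=6&16=0
add $t5, $t5, 4 → $t5=100+4=104
add $t4, $t4, 3 → $t4=3+3=6
cmp $t4, 21  (cmp 6,21)
bne L0: taken
and $t1, $t1, 6 → $t1=0&6=0
add $t0, $t0, 15 → $t0=16+15=31
lw $t0, 0($t5) → $t0=M[104]=12
and $t1, $t1, $t0 → $t1=0&12=0
add $t5, $t5, 4 → $t5=104+4=108
add $t4, $t4, 3 → $t4=6+3=9
cmp $t4, 21  (cmp 9,21)
bne L0: taken
and $t1, $t1, 6 → $t1=0&6=0
add $t0, $t0, 15 → $t0=12+15=27
lw $t0, 0($t5) → $t0=M[108]=-5
and $t1, $t1, $t0 → $t1=0&(-5)=0
add $t5, $t5, 4 → $t5=108+4=112
add $t4, $t4, 3 → $t4=9+3=12
cmp $t4, 21  (cmp 12,21)
bne L0: taken
and $t1, $t1, 6 → $t1=0&6=0
add $t0, $t0, 15 → $t0=(-5)+15=10
lw $t0, 0($t5) → $t0=M[112]=9
and $t1, $t1, $t0 → $t1=0&9=0
add $t5, $t5, 4 → $t5=112+4=116
add $t4, $t4, 3 → $t4=12+3=15
cmp $t4, 21  (cmp 15,21)
bne L0: taken
and $t1, $t1, 6 → $t1=0&6=0
add $t0, $t0, 15 → $t0=9+15=24
lw $t0, 0($t5) → $t0=M[116]=18
and $t1, $t1, $t0 → $t1=0&18=0
add $t5, $t5, 4 → $t5=116+4=120
add $t4, $t4, 3 → $t4=15+3=18
cmp $t4, 21  (cmp 18,21)
bne L0: taken
and $t1, $t1, 6 → $t1=0&6=0
add $t0, $t0, 15 → $t0=18+15=33
lw $t0, 0($t5) → $t0=M[120]=26
and $t1, $t1, $t0 → $t1=0&26=0
add $t5, $t5, 4 → $t5=120+4=124
add $t4, $t4, 3 → $t4=18+3=21
cmp $t4, 21  (cmp 21,21)
bne L0: not taken
sub $t0, $t1, $t1 → $t0=0-0=0
halt.
Total executed instructions: 54.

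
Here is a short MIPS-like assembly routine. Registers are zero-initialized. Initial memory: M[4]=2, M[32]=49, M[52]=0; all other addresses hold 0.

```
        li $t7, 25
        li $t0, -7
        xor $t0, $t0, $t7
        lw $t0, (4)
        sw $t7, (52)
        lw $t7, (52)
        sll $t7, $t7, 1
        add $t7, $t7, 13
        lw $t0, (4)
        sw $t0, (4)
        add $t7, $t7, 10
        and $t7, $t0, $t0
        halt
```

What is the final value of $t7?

2

li $t7, 25 → $t7=25
li $t0, -7 → $t0=-7
xor $t0, $t0, $t7 → $t0=(-7)^25=-32
lw $t0, (4) → $t0=M[4]=2
sw $t7, (52) → M[52]=25
lw $t7, (52) → $t7=M[52]=25
sll $t7, $t7, 1 → $t7=25<<1=50
add $t7, $t7, 13 → $t7=50+13=63
lw $t0, (4) → $t0=M[4]=2
sw $t0, (4) → M[4]=2
add $t7, $t7, 10 → $t7=63+10=73
and $t7, $t0, $t0 → $t7=2&2=2
halt.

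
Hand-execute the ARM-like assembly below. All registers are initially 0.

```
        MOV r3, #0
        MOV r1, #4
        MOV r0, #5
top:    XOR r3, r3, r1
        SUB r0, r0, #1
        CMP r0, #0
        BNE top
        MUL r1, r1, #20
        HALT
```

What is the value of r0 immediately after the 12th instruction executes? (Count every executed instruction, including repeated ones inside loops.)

r3=0
r1=4
r0=5
r3=0^4=4
r0=5-1=4
CMP r0, #0  (cmp 4,0)
BNE top: taken
r3=4^4=0
r0=4-1=3
CMP r0, #0  (cmp 3,0)
BNE top: taken
r3=0^4=4
After step 12: r0 = 3.

3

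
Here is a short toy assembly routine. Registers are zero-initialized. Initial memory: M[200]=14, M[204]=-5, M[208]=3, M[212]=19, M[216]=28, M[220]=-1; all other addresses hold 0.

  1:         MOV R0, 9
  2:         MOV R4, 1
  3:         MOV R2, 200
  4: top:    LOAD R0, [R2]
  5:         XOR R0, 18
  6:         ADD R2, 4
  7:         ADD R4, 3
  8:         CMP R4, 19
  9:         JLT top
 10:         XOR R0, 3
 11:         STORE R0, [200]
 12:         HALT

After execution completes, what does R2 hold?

224

MOV R0, 9 → R0=9
MOV R4, 1 → R4=1
MOV R2, 200 → R2=200
LOAD R0, [R2] → R0=M[200]=14
XOR R0, 18 → R0=14^18=28
ADD R2, 4 → R2=200+4=204
ADD R4, 3 → R4=1+3=4
CMP R4, 19  (cmp 4,19)
JLT top: taken
LOAD R0, [R2] → R0=M[204]=-5
XOR R0, 18 → R0=(-5)^18=-23
ADD R2, 4 → R2=204+4=208
ADD R4, 3 → R4=4+3=7
CMP R4, 19  (cmp 7,19)
JLT top: taken
LOAD R0, [R2] → R0=M[208]=3
XOR R0, 18 → R0=3^18=17
ADD R2, 4 → R2=208+4=212
ADD R4, 3 → R4=7+3=10
CMP R4, 19  (cmp 10,19)
JLT top: taken
LOAD R0, [R2] → R0=M[212]=19
XOR R0, 18 → R0=19^18=1
ADD R2, 4 → R2=212+4=216
ADD R4, 3 → R4=10+3=13
CMP R4, 19  (cmp 13,19)
JLT top: taken
LOAD R0, [R2] → R0=M[216]=28
XOR R0, 18 → R0=28^18=14
ADD R2, 4 → R2=216+4=220
ADD R4, 3 → R4=13+3=16
CMP R4, 19  (cmp 16,19)
JLT top: taken
LOAD R0, [R2] → R0=M[220]=-1
XOR R0, 18 → R0=(-1)^18=-19
ADD R2, 4 → R2=220+4=224
ADD R4, 3 → R4=16+3=19
CMP R4, 19  (cmp 19,19)
JLT top: not taken
XOR R0, 3 → R0=(-19)^3=-18
STORE R0, [200] → M[200]=-18
halt.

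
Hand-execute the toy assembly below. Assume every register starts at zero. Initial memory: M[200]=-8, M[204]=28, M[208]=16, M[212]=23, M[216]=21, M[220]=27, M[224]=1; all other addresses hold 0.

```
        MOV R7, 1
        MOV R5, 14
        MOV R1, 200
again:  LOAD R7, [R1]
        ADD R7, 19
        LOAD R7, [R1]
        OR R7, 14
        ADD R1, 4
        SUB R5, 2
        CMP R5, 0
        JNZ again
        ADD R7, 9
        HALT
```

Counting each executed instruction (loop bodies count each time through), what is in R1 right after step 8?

204

after MOV R7, 1: R7=1
after MOV R5, 14: R5=14
after MOV R1, 200: R1=200
after LOAD R7, [R1]: R7=M[200]=-8
after ADD R7, 19: R7=(-8)+19=11
after LOAD R7, [R1]: R7=M[200]=-8
after OR R7, 14: R7=(-8)|14=-2
after ADD R1, 4: R1=200+4=204
After step 8: R1 = 204.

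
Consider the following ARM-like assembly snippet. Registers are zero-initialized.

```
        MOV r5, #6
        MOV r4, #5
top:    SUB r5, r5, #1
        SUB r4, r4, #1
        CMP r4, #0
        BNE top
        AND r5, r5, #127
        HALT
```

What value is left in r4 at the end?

0

r5=6
r4=5
r5=6-1=5
r4=5-1=4
CMP r4, #0  (cmp 4,0)
BNE top: taken
r5=5-1=4
r4=4-1=3
CMP r4, #0  (cmp 3,0)
BNE top: taken
r5=4-1=3
r4=3-1=2
CMP r4, #0  (cmp 2,0)
BNE top: taken
r5=3-1=2
r4=2-1=1
CMP r4, #0  (cmp 1,0)
BNE top: taken
r5=2-1=1
r4=1-1=0
CMP r4, #0  (cmp 0,0)
BNE top: not taken
r5=1&127=1
halt.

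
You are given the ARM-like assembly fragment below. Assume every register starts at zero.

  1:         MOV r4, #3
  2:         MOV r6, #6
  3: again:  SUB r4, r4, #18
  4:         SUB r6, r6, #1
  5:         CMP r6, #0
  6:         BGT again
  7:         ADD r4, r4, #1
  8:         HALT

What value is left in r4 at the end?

MOV r4, #3 → r4=3
MOV r6, #6 → r6=6
SUB r4, r4, #18 → r4=3-18=-15
SUB r6, r6, #1 → r6=6-1=5
CMP r6, #0  (cmp 5,0)
BGT again: taken
SUB r4, r4, #18 → r4=(-15)-18=-33
SUB r6, r6, #1 → r6=5-1=4
CMP r6, #0  (cmp 4,0)
BGT again: taken
SUB r4, r4, #18 → r4=(-33)-18=-51
SUB r6, r6, #1 → r6=4-1=3
CMP r6, #0  (cmp 3,0)
BGT again: taken
SUB r4, r4, #18 → r4=(-51)-18=-69
SUB r6, r6, #1 → r6=3-1=2
CMP r6, #0  (cmp 2,0)
BGT again: taken
SUB r4, r4, #18 → r4=(-69)-18=-87
SUB r6, r6, #1 → r6=2-1=1
CMP r6, #0  (cmp 1,0)
BGT again: taken
SUB r4, r4, #18 → r4=(-87)-18=-105
SUB r6, r6, #1 → r6=1-1=0
CMP r6, #0  (cmp 0,0)
BGT again: not taken
ADD r4, r4, #1 → r4=(-105)+1=-104
halt.

-104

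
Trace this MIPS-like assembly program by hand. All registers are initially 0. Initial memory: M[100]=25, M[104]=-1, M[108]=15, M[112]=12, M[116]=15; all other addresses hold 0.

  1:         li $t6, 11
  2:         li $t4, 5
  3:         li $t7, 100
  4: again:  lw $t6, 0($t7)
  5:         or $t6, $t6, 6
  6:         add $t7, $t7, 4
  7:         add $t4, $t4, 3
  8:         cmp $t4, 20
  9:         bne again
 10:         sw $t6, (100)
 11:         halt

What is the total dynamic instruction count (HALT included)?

after li $t6, 11: $t6=11
after li $t4, 5: $t4=5
after li $t7, 100: $t7=100
after lw $t6, 0($t7): $t6=M[100]=25
after or $t6, $t6, 6: $t6=25|6=31
after add $t7, $t7, 4: $t7=100+4=104
after add $t4, $t4, 3: $t4=5+3=8
cmp $t4, 20  (cmp 8,20)
bne again: taken
after lw $t6, 0($t7): $t6=M[104]=-1
after or $t6, $t6, 6: $t6=(-1)|6=-1
after add $t7, $t7, 4: $t7=104+4=108
after add $t4, $t4, 3: $t4=8+3=11
cmp $t4, 20  (cmp 11,20)
bne again: taken
after lw $t6, 0($t7): $t6=M[108]=15
after or $t6, $t6, 6: $t6=15|6=15
after add $t7, $t7, 4: $t7=108+4=112
after add $t4, $t4, 3: $t4=11+3=14
cmp $t4, 20  (cmp 14,20)
bne again: taken
after lw $t6, 0($t7): $t6=M[112]=12
after or $t6, $t6, 6: $t6=12|6=14
after add $t7, $t7, 4: $t7=112+4=116
after add $t4, $t4, 3: $t4=14+3=17
cmp $t4, 20  (cmp 17,20)
bne again: taken
after lw $t6, 0($t7): $t6=M[116]=15
after or $t6, $t6, 6: $t6=15|6=15
after add $t7, $t7, 4: $t7=116+4=120
after add $t4, $t4, 3: $t4=17+3=20
cmp $t4, 20  (cmp 20,20)
bne again: not taken
sw $t6, (100) → M[100]=15
halt.
Total executed instructions: 35.

35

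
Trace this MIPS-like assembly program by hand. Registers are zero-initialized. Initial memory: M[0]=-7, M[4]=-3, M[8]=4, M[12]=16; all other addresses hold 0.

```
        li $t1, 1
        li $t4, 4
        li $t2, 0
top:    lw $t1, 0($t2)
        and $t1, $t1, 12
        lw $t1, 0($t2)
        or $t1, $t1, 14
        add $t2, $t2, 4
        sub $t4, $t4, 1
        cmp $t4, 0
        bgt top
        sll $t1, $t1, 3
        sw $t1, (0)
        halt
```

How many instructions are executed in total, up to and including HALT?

$t1=1
$t4=4
$t2=0
$t1=M[0]=-7
$t1=(-7)&12=8
$t1=M[0]=-7
$t1=(-7)|14=-1
$t2=0+4=4
$t4=4-1=3
cmp $t4, 0  (cmp 3,0)
bgt top: taken
$t1=M[4]=-3
$t1=(-3)&12=12
$t1=M[4]=-3
$t1=(-3)|14=-1
$t2=4+4=8
$t4=3-1=2
cmp $t4, 0  (cmp 2,0)
bgt top: taken
$t1=M[8]=4
$t1=4&12=4
$t1=M[8]=4
$t1=4|14=14
$t2=8+4=12
$t4=2-1=1
cmp $t4, 0  (cmp 1,0)
bgt top: taken
$t1=M[12]=16
$t1=16&12=0
$t1=M[12]=16
$t1=16|14=30
$t2=12+4=16
$t4=1-1=0
cmp $t4, 0  (cmp 0,0)
bgt top: not taken
$t1=30<<3=240
sw $t1, (0) → M[0]=240
halt.
Total executed instructions: 38.

38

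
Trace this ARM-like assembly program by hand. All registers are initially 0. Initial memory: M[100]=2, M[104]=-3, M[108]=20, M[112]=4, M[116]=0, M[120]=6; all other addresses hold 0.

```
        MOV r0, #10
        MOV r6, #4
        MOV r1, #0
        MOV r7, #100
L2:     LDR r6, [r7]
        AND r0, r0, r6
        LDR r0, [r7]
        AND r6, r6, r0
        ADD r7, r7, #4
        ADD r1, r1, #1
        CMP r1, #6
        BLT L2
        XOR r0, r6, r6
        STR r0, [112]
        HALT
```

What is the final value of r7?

124

MOV r0, #10 → r0=10
MOV r6, #4 → r6=4
MOV r1, #0 → r1=0
MOV r7, #100 → r7=100
LDR r6, [r7] → r6=M[100]=2
AND r0, r0, r6 → r0=10&2=2
LDR r0, [r7] → r0=M[100]=2
AND r6, r6, r0 → r6=2&2=2
ADD r7, r7, #4 → r7=100+4=104
ADD r1, r1, #1 → r1=0+1=1
CMP r1, #6  (cmp 1,6)
BLT L2: taken
LDR r6, [r7] → r6=M[104]=-3
AND r0, r0, r6 → r0=2&(-3)=0
LDR r0, [r7] → r0=M[104]=-3
AND r6, r6, r0 → r6=(-3)&(-3)=-3
ADD r7, r7, #4 → r7=104+4=108
ADD r1, r1, #1 → r1=1+1=2
CMP r1, #6  (cmp 2,6)
BLT L2: taken
LDR r6, [r7] → r6=M[108]=20
AND r0, r0, r6 → r0=(-3)&20=20
LDR r0, [r7] → r0=M[108]=20
AND r6, r6, r0 → r6=20&20=20
ADD r7, r7, #4 → r7=108+4=112
ADD r1, r1, #1 → r1=2+1=3
CMP r1, #6  (cmp 3,6)
BLT L2: taken
LDR r6, [r7] → r6=M[112]=4
AND r0, r0, r6 → r0=20&4=4
LDR r0, [r7] → r0=M[112]=4
AND r6, r6, r0 → r6=4&4=4
ADD r7, r7, #4 → r7=112+4=116
ADD r1, r1, #1 → r1=3+1=4
CMP r1, #6  (cmp 4,6)
BLT L2: taken
LDR r6, [r7] → r6=M[116]=0
AND r0, r0, r6 → r0=4&0=0
LDR r0, [r7] → r0=M[116]=0
AND r6, r6, r0 → r6=0&0=0
ADD r7, r7, #4 → r7=116+4=120
ADD r1, r1, #1 → r1=4+1=5
CMP r1, #6  (cmp 5,6)
BLT L2: taken
LDR r6, [r7] → r6=M[120]=6
AND r0, r0, r6 → r0=0&6=0
LDR r0, [r7] → r0=M[120]=6
AND r6, r6, r0 → r6=6&6=6
ADD r7, r7, #4 → r7=120+4=124
ADD r1, r1, #1 → r1=5+1=6
CMP r1, #6  (cmp 6,6)
BLT L2: not taken
XOR r0, r6, r6 → r0=6^6=0
STR r0, [112] → M[112]=0
halt.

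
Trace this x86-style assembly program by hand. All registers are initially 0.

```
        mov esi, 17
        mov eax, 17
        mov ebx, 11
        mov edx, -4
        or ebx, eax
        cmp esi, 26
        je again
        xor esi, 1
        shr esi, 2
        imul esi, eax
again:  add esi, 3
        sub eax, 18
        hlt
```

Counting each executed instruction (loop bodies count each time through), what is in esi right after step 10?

after mov esi, 17: esi=17
after mov eax, 17: eax=17
after mov ebx, 11: ebx=11
after mov edx, -4: edx=-4
after or ebx, eax: ebx=11|17=27
cmp esi, 26  (cmp 17,26)
je again: not taken
after xor esi, 1: esi=17^1=16
after shr esi, 2: esi=16>>2=4
after imul esi, eax: esi=4*17=68
After step 10: esi = 68.

68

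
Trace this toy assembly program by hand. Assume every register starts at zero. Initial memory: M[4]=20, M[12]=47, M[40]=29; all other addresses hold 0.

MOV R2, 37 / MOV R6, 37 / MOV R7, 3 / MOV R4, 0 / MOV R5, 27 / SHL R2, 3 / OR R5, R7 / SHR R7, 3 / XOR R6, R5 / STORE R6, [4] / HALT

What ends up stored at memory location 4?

MOV R2, 37 → R2=37
MOV R6, 37 → R6=37
MOV R7, 3 → R7=3
MOV R4, 0 → R4=0
MOV R5, 27 → R5=27
SHL R2, 3 → R2=37<<3=296
OR R5, R7 → R5=27|3=27
SHR R7, 3 → R7=3>>3=0
XOR R6, R5 → R6=37^27=62
STORE R6, [4] → M[4]=62
halt.

62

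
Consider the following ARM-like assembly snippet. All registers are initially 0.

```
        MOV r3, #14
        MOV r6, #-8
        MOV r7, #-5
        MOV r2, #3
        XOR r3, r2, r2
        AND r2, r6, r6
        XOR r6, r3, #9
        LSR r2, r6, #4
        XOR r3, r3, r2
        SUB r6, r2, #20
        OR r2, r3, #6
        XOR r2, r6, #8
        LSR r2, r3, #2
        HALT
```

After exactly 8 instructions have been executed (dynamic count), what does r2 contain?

r3=14
r6=-8
r7=-5
r2=3
r3=3^3=0
r2=(-8)&(-8)=-8
r6=0^9=9
r2=9>>4=0
After step 8: r2 = 0.

0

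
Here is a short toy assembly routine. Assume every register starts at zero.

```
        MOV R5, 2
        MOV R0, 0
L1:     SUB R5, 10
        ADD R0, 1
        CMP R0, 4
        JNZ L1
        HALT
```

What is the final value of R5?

-38

MOV R5, 2 → R5=2
MOV R0, 0 → R0=0
SUB R5, 10 → R5=2-10=-8
ADD R0, 1 → R0=0+1=1
CMP R0, 4  (cmp 1,4)
JNZ L1: taken
SUB R5, 10 → R5=(-8)-10=-18
ADD R0, 1 → R0=1+1=2
CMP R0, 4  (cmp 2,4)
JNZ L1: taken
SUB R5, 10 → R5=(-18)-10=-28
ADD R0, 1 → R0=2+1=3
CMP R0, 4  (cmp 3,4)
JNZ L1: taken
SUB R5, 10 → R5=(-28)-10=-38
ADD R0, 1 → R0=3+1=4
CMP R0, 4  (cmp 4,4)
JNZ L1: not taken
halt.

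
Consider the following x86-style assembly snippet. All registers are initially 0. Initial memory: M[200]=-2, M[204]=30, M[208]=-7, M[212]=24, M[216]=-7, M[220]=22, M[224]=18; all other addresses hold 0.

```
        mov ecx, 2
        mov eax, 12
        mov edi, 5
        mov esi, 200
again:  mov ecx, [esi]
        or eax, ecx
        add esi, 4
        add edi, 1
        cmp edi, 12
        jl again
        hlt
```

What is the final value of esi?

228

mov ecx, 2 → ecx=2
mov eax, 12 → eax=12
mov edi, 5 → edi=5
mov esi, 200 → esi=200
mov ecx, [esi] → ecx=M[200]=-2
or eax, ecx → eax=12|(-2)=-2
add esi, 4 → esi=200+4=204
add edi, 1 → edi=5+1=6
cmp edi, 12  (cmp 6,12)
jl again: taken
mov ecx, [esi] → ecx=M[204]=30
or eax, ecx → eax=(-2)|30=-2
add esi, 4 → esi=204+4=208
add edi, 1 → edi=6+1=7
cmp edi, 12  (cmp 7,12)
jl again: taken
mov ecx, [esi] → ecx=M[208]=-7
or eax, ecx → eax=(-2)|(-7)=-1
add esi, 4 → esi=208+4=212
add edi, 1 → edi=7+1=8
cmp edi, 12  (cmp 8,12)
jl again: taken
mov ecx, [esi] → ecx=M[212]=24
or eax, ecx → eax=(-1)|24=-1
add esi, 4 → esi=212+4=216
add edi, 1 → edi=8+1=9
cmp edi, 12  (cmp 9,12)
jl again: taken
mov ecx, [esi] → ecx=M[216]=-7
or eax, ecx → eax=(-1)|(-7)=-1
add esi, 4 → esi=216+4=220
add edi, 1 → edi=9+1=10
cmp edi, 12  (cmp 10,12)
jl again: taken
mov ecx, [esi] → ecx=M[220]=22
or eax, ecx → eax=(-1)|22=-1
add esi, 4 → esi=220+4=224
add edi, 1 → edi=10+1=11
cmp edi, 12  (cmp 11,12)
jl again: taken
mov ecx, [esi] → ecx=M[224]=18
or eax, ecx → eax=(-1)|18=-1
add esi, 4 → esi=224+4=228
add edi, 1 → edi=11+1=12
cmp edi, 12  (cmp 12,12)
jl again: not taken
halt.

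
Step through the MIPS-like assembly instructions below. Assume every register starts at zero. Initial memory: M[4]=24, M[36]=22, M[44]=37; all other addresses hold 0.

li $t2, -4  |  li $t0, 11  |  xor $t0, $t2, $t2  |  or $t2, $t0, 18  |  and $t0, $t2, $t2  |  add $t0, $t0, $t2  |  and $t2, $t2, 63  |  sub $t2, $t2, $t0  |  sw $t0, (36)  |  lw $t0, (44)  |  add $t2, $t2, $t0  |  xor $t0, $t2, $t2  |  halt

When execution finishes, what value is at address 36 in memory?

36

li $t2, -4 → $t2=-4
li $t0, 11 → $t0=11
xor $t0, $t2, $t2 → $t0=(-4)^(-4)=0
or $t2, $t0, 18 → $t2=0|18=18
and $t0, $t2, $t2 → $t0=18&18=18
add $t0, $t0, $t2 → $t0=18+18=36
and $t2, $t2, 63 → $t2=18&63=18
sub $t2, $t2, $t0 → $t2=18-36=-18
sw $t0, (36) → M[36]=36
lw $t0, (44) → $t0=M[44]=37
add $t2, $t2, $t0 → $t2=(-18)+37=19
xor $t0, $t2, $t2 → $t0=19^19=0
halt.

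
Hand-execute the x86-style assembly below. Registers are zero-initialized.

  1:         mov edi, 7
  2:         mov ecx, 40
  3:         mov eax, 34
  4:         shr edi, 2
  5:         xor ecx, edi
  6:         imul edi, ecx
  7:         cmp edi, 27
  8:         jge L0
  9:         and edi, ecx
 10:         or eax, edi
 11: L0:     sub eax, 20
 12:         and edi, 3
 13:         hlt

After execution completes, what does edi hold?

after mov edi, 7: edi=7
after mov ecx, 40: ecx=40
after mov eax, 34: eax=34
after shr edi, 2: edi=7>>2=1
after xor ecx, edi: ecx=40^1=41
after imul edi, ecx: edi=1*41=41
cmp edi, 27  (cmp 41,27)
jge L0: taken
after sub eax, 20: eax=34-20=14
after and edi, 3: edi=41&3=1
halt.

1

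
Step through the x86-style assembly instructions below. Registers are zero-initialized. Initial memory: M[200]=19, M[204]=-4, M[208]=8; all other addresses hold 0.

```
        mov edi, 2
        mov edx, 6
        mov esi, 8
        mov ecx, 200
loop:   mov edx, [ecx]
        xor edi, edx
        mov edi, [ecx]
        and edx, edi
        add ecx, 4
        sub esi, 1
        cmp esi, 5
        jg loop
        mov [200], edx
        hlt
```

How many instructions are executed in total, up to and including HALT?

after mov edi, 2: edi=2
after mov edx, 6: edx=6
after mov esi, 8: esi=8
after mov ecx, 200: ecx=200
after mov edx, [ecx]: edx=M[200]=19
after xor edi, edx: edi=2^19=17
after mov edi, [ecx]: edi=M[200]=19
after and edx, edi: edx=19&19=19
after add ecx, 4: ecx=200+4=204
after sub esi, 1: esi=8-1=7
cmp esi, 5  (cmp 7,5)
jg loop: taken
after mov edx, [ecx]: edx=M[204]=-4
after xor edi, edx: edi=19^(-4)=-17
after mov edi, [ecx]: edi=M[204]=-4
after and edx, edi: edx=(-4)&(-4)=-4
after add ecx, 4: ecx=204+4=208
after sub esi, 1: esi=7-1=6
cmp esi, 5  (cmp 6,5)
jg loop: taken
after mov edx, [ecx]: edx=M[208]=8
after xor edi, edx: edi=(-4)^8=-12
after mov edi, [ecx]: edi=M[208]=8
after and edx, edi: edx=8&8=8
after add ecx, 4: ecx=208+4=212
after sub esi, 1: esi=6-1=5
cmp esi, 5  (cmp 5,5)
jg loop: not taken
mov [200], edx → M[200]=8
halt.
Total executed instructions: 30.

30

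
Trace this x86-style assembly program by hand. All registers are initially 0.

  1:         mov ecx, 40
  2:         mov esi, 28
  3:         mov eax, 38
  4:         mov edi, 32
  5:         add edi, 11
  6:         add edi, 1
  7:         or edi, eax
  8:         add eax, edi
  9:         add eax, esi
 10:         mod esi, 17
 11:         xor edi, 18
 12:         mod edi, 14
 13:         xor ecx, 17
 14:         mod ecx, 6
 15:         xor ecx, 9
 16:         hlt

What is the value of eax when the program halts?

mov ecx, 40 → ecx=40
mov esi, 28 → esi=28
mov eax, 38 → eax=38
mov edi, 32 → edi=32
add edi, 11 → edi=32+11=43
add edi, 1 → edi=43+1=44
or edi, eax → edi=44|38=46
add eax, edi → eax=38+46=84
add eax, esi → eax=84+28=112
mod esi, 17 → esi=28%17=11
xor edi, 18 → edi=46^18=60
mod edi, 14 → edi=60%14=4
xor ecx, 17 → ecx=40^17=57
mod ecx, 6 → ecx=57%6=3
xor ecx, 9 → ecx=3^9=10
halt.

112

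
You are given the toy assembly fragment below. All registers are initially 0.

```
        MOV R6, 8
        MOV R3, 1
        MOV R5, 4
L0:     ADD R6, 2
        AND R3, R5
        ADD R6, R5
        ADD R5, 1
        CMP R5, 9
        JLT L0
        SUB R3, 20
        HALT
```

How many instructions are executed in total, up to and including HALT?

35

after MOV R6, 8: R6=8
after MOV R3, 1: R3=1
after MOV R5, 4: R5=4
after ADD R6, 2: R6=8+2=10
after AND R3, R5: R3=1&4=0
after ADD R6, R5: R6=10+4=14
after ADD R5, 1: R5=4+1=5
CMP R5, 9  (cmp 5,9)
JLT L0: taken
after ADD R6, 2: R6=14+2=16
after AND R3, R5: R3=0&5=0
after ADD R6, R5: R6=16+5=21
after ADD R5, 1: R5=5+1=6
CMP R5, 9  (cmp 6,9)
JLT L0: taken
after ADD R6, 2: R6=21+2=23
after AND R3, R5: R3=0&6=0
after ADD R6, R5: R6=23+6=29
after ADD R5, 1: R5=6+1=7
CMP R5, 9  (cmp 7,9)
JLT L0: taken
after ADD R6, 2: R6=29+2=31
after AND R3, R5: R3=0&7=0
after ADD R6, R5: R6=31+7=38
after ADD R5, 1: R5=7+1=8
CMP R5, 9  (cmp 8,9)
JLT L0: taken
after ADD R6, 2: R6=38+2=40
after AND R3, R5: R3=0&8=0
after ADD R6, R5: R6=40+8=48
after ADD R5, 1: R5=8+1=9
CMP R5, 9  (cmp 9,9)
JLT L0: not taken
after SUB R3, 20: R3=0-20=-20
halt.
Total executed instructions: 35.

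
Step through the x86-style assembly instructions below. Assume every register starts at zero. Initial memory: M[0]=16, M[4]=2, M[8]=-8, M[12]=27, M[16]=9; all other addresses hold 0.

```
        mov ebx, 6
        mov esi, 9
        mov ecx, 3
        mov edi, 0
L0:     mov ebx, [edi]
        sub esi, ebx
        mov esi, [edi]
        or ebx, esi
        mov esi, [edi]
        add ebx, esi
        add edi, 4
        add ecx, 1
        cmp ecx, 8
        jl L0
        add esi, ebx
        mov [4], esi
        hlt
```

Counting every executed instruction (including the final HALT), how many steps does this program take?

mov ebx, 6 → ebx=6
mov esi, 9 → esi=9
mov ecx, 3 → ecx=3
mov edi, 0 → edi=0
mov ebx, [edi] → ebx=M[0]=16
sub esi, ebx → esi=9-16=-7
mov esi, [edi] → esi=M[0]=16
or ebx, esi → ebx=16|16=16
mov esi, [edi] → esi=M[0]=16
add ebx, esi → ebx=16+16=32
add edi, 4 → edi=0+4=4
add ecx, 1 → ecx=3+1=4
cmp ecx, 8  (cmp 4,8)
jl L0: taken
mov ebx, [edi] → ebx=M[4]=2
sub esi, ebx → esi=16-2=14
mov esi, [edi] → esi=M[4]=2
or ebx, esi → ebx=2|2=2
mov esi, [edi] → esi=M[4]=2
add ebx, esi → ebx=2+2=4
add edi, 4 → edi=4+4=8
add ecx, 1 → ecx=4+1=5
cmp ecx, 8  (cmp 5,8)
jl L0: taken
mov ebx, [edi] → ebx=M[8]=-8
sub esi, ebx → esi=2-(-8)=10
mov esi, [edi] → esi=M[8]=-8
or ebx, esi → ebx=(-8)|(-8)=-8
mov esi, [edi] → esi=M[8]=-8
add ebx, esi → ebx=(-8)+(-8)=-16
add edi, 4 → edi=8+4=12
add ecx, 1 → ecx=5+1=6
cmp ecx, 8  (cmp 6,8)
jl L0: taken
mov ebx, [edi] → ebx=M[12]=27
sub esi, ebx → esi=(-8)-27=-35
mov esi, [edi] → esi=M[12]=27
or ebx, esi → ebx=27|27=27
mov esi, [edi] → esi=M[12]=27
add ebx, esi → ebx=27+27=54
add edi, 4 → edi=12+4=16
add ecx, 1 → ecx=6+1=7
cmp ecx, 8  (cmp 7,8)
jl L0: taken
mov ebx, [edi] → ebx=M[16]=9
sub esi, ebx → esi=27-9=18
mov esi, [edi] → esi=M[16]=9
or ebx, esi → ebx=9|9=9
mov esi, [edi] → esi=M[16]=9
add ebx, esi → ebx=9+9=18
add edi, 4 → edi=16+4=20
add ecx, 1 → ecx=7+1=8
cmp ecx, 8  (cmp 8,8)
jl L0: not taken
add esi, ebx → esi=9+18=27
mov [4], esi → M[4]=27
halt.
Total executed instructions: 57.

57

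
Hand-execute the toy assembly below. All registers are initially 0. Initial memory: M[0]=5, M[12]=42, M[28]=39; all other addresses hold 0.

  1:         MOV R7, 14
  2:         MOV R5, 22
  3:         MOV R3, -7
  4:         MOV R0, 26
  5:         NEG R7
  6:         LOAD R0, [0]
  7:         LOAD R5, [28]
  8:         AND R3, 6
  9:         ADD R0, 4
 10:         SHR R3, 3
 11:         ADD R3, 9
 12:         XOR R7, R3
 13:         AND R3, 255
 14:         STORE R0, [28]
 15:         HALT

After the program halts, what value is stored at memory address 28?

MOV R7, 14 → R7=14
MOV R5, 22 → R5=22
MOV R3, -7 → R3=-7
MOV R0, 26 → R0=26
NEG R7 → R7=-(14)=-14
LOAD R0, [0] → R0=M[0]=5
LOAD R5, [28] → R5=M[28]=39
AND R3, 6 → R3=(-7)&6=0
ADD R0, 4 → R0=5+4=9
SHR R3, 3 → R3=0>>3=0
ADD R3, 9 → R3=0+9=9
XOR R7, R3 → R7=(-14)^9=-5
AND R3, 255 → R3=9&255=9
STORE R0, [28] → M[28]=9
halt.

9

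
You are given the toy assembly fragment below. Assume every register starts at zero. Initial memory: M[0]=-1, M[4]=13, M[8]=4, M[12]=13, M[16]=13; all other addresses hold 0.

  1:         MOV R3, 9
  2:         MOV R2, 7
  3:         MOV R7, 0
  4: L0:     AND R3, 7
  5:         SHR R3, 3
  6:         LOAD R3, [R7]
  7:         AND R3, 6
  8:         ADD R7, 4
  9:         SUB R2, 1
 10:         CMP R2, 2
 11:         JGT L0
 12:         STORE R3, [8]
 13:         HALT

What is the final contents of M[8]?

4

R3=9
R2=7
R7=0
R3=9&7=1
R3=1>>3=0
R3=M[0]=-1
R3=(-1)&6=6
R7=0+4=4
R2=7-1=6
CMP R2, 2  (cmp 6,2)
JGT L0: taken
R3=6&7=6
R3=6>>3=0
R3=M[4]=13
R3=13&6=4
R7=4+4=8
R2=6-1=5
CMP R2, 2  (cmp 5,2)
JGT L0: taken
R3=4&7=4
R3=4>>3=0
R3=M[8]=4
R3=4&6=4
R7=8+4=12
R2=5-1=4
CMP R2, 2  (cmp 4,2)
JGT L0: taken
R3=4&7=4
R3=4>>3=0
R3=M[12]=13
R3=13&6=4
R7=12+4=16
R2=4-1=3
CMP R2, 2  (cmp 3,2)
JGT L0: taken
R3=4&7=4
R3=4>>3=0
R3=M[16]=13
R3=13&6=4
R7=16+4=20
R2=3-1=2
CMP R2, 2  (cmp 2,2)
JGT L0: not taken
STORE R3, [8] → M[8]=4
halt.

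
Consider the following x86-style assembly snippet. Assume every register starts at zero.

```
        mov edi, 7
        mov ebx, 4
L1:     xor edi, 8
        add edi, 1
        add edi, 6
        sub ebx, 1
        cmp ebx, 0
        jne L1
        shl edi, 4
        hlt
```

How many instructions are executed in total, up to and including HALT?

after mov edi, 7: edi=7
after mov ebx, 4: ebx=4
after xor edi, 8: edi=7^8=15
after add edi, 1: edi=15+1=16
after add edi, 6: edi=16+6=22
after sub ebx, 1: ebx=4-1=3
cmp ebx, 0  (cmp 3,0)
jne L1: taken
after xor edi, 8: edi=22^8=30
after add edi, 1: edi=30+1=31
after add edi, 6: edi=31+6=37
after sub ebx, 1: ebx=3-1=2
cmp ebx, 0  (cmp 2,0)
jne L1: taken
after xor edi, 8: edi=37^8=45
after add edi, 1: edi=45+1=46
after add edi, 6: edi=46+6=52
after sub ebx, 1: ebx=2-1=1
cmp ebx, 0  (cmp 1,0)
jne L1: taken
after xor edi, 8: edi=52^8=60
after add edi, 1: edi=60+1=61
after add edi, 6: edi=61+6=67
after sub ebx, 1: ebx=1-1=0
cmp ebx, 0  (cmp 0,0)
jne L1: not taken
after shl edi, 4: edi=67<<4=1072
halt.
Total executed instructions: 28.

28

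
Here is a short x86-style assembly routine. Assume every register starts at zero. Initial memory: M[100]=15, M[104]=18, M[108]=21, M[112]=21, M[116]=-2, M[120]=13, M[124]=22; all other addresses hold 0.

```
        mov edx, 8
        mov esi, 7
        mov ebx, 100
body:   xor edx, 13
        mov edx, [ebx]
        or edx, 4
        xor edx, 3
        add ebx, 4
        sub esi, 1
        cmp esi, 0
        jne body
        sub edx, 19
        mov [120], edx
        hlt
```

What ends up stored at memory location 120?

2

after mov edx, 8: edx=8
after mov esi, 7: esi=7
after mov ebx, 100: ebx=100
after xor edx, 13: edx=8^13=5
after mov edx, [ebx]: edx=M[100]=15
after or edx, 4: edx=15|4=15
after xor edx, 3: edx=15^3=12
after add ebx, 4: ebx=100+4=104
after sub esi, 1: esi=7-1=6
cmp esi, 0  (cmp 6,0)
jne body: taken
after xor edx, 13: edx=12^13=1
after mov edx, [ebx]: edx=M[104]=18
after or edx, 4: edx=18|4=22
after xor edx, 3: edx=22^3=21
after add ebx, 4: ebx=104+4=108
after sub esi, 1: esi=6-1=5
cmp esi, 0  (cmp 5,0)
jne body: taken
after xor edx, 13: edx=21^13=24
after mov edx, [ebx]: edx=M[108]=21
after or edx, 4: edx=21|4=21
after xor edx, 3: edx=21^3=22
after add ebx, 4: ebx=108+4=112
after sub esi, 1: esi=5-1=4
cmp esi, 0  (cmp 4,0)
jne body: taken
after xor edx, 13: edx=22^13=27
after mov edx, [ebx]: edx=M[112]=21
after or edx, 4: edx=21|4=21
after xor edx, 3: edx=21^3=22
after add ebx, 4: ebx=112+4=116
after sub esi, 1: esi=4-1=3
cmp esi, 0  (cmp 3,0)
jne body: taken
after xor edx, 13: edx=22^13=27
after mov edx, [ebx]: edx=M[116]=-2
after or edx, 4: edx=(-2)|4=-2
after xor edx, 3: edx=(-2)^3=-3
after add ebx, 4: ebx=116+4=120
after sub esi, 1: esi=3-1=2
cmp esi, 0  (cmp 2,0)
jne body: taken
after xor edx, 13: edx=(-3)^13=-16
after mov edx, [ebx]: edx=M[120]=13
after or edx, 4: edx=13|4=13
after xor edx, 3: edx=13^3=14
after add ebx, 4: ebx=120+4=124
after sub esi, 1: esi=2-1=1
cmp esi, 0  (cmp 1,0)
jne body: taken
after xor edx, 13: edx=14^13=3
after mov edx, [ebx]: edx=M[124]=22
after or edx, 4: edx=22|4=22
after xor edx, 3: edx=22^3=21
after add ebx, 4: ebx=124+4=128
after sub esi, 1: esi=1-1=0
cmp esi, 0  (cmp 0,0)
jne body: not taken
after sub edx, 19: edx=21-19=2
mov [120], edx → M[120]=2
halt.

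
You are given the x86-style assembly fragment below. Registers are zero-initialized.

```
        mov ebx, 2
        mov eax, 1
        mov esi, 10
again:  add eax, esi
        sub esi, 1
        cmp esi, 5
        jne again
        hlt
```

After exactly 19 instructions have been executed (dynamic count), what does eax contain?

after mov ebx, 2: ebx=2
after mov eax, 1: eax=1
after mov esi, 10: esi=10
after add eax, esi: eax=1+10=11
after sub esi, 1: esi=10-1=9
cmp esi, 5  (cmp 9,5)
jne again: taken
after add eax, esi: eax=11+9=20
after sub esi, 1: esi=9-1=8
cmp esi, 5  (cmp 8,5)
jne again: taken
after add eax, esi: eax=20+8=28
after sub esi, 1: esi=8-1=7
cmp esi, 5  (cmp 7,5)
jne again: taken
after add eax, esi: eax=28+7=35
after sub esi, 1: esi=7-1=6
cmp esi, 5  (cmp 6,5)
jne again: taken
After step 19: eax = 35.

35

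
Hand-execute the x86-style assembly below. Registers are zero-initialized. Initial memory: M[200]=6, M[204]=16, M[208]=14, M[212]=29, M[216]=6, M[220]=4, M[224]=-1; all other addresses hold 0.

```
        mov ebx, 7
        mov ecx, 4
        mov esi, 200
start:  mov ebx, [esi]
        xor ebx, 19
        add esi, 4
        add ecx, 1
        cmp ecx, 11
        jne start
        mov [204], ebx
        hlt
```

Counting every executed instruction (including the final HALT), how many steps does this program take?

after mov ebx, 7: ebx=7
after mov ecx, 4: ecx=4
after mov esi, 200: esi=200
after mov ebx, [esi]: ebx=M[200]=6
after xor ebx, 19: ebx=6^19=21
after add esi, 4: esi=200+4=204
after add ecx, 1: ecx=4+1=5
cmp ecx, 11  (cmp 5,11)
jne start: taken
after mov ebx, [esi]: ebx=M[204]=16
after xor ebx, 19: ebx=16^19=3
after add esi, 4: esi=204+4=208
after add ecx, 1: ecx=5+1=6
cmp ecx, 11  (cmp 6,11)
jne start: taken
after mov ebx, [esi]: ebx=M[208]=14
after xor ebx, 19: ebx=14^19=29
after add esi, 4: esi=208+4=212
after add ecx, 1: ecx=6+1=7
cmp ecx, 11  (cmp 7,11)
jne start: taken
after mov ebx, [esi]: ebx=M[212]=29
after xor ebx, 19: ebx=29^19=14
after add esi, 4: esi=212+4=216
after add ecx, 1: ecx=7+1=8
cmp ecx, 11  (cmp 8,11)
jne start: taken
after mov ebx, [esi]: ebx=M[216]=6
after xor ebx, 19: ebx=6^19=21
after add esi, 4: esi=216+4=220
after add ecx, 1: ecx=8+1=9
cmp ecx, 11  (cmp 9,11)
jne start: taken
after mov ebx, [esi]: ebx=M[220]=4
after xor ebx, 19: ebx=4^19=23
after add esi, 4: esi=220+4=224
after add ecx, 1: ecx=9+1=10
cmp ecx, 11  (cmp 10,11)
jne start: taken
after mov ebx, [esi]: ebx=M[224]=-1
after xor ebx, 19: ebx=(-1)^19=-20
after add esi, 4: esi=224+4=228
after add ecx, 1: ecx=10+1=11
cmp ecx, 11  (cmp 11,11)
jne start: not taken
mov [204], ebx → M[204]=-20
halt.
Total executed instructions: 47.

47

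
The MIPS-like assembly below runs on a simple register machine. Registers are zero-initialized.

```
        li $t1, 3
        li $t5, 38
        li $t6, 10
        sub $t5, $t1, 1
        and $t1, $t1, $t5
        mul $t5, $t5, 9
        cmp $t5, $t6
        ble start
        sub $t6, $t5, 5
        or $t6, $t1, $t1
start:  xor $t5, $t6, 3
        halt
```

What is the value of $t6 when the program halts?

after li $t1, 3: $t1=3
after li $t5, 38: $t5=38
after li $t6, 10: $t6=10
after sub $t5, $t1, 1: $t5=3-1=2
after and $t1, $t1, $t5: $t1=3&2=2
after mul $t5, $t5, 9: $t5=2*9=18
cmp $t5, $t6  (cmp 18,10)
ble start: not taken
after sub $t6, $t5, 5: $t6=18-5=13
after or $t6, $t1, $t1: $t6=2|2=2
after xor $t5, $t6, 3: $t5=2^3=1
halt.

2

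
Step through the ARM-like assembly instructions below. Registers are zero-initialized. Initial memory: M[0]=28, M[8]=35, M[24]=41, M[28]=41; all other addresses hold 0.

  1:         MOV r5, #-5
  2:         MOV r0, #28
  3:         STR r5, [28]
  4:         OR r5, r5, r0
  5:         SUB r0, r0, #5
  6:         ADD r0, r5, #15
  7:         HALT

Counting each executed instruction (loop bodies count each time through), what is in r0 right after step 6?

14

r5=-5
r0=28
STR r5, [28] → M[28]=-5
r5=(-5)|28=-1
r0=28-5=23
r0=(-1)+15=14
After step 6: r0 = 14.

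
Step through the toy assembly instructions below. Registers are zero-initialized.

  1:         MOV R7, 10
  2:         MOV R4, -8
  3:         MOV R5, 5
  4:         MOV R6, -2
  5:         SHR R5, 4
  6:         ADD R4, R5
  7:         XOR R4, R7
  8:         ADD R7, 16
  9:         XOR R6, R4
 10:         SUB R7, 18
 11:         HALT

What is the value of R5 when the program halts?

0

R7=10
R4=-8
R5=5
R6=-2
R5=5>>4=0
R4=(-8)+0=-8
R4=(-8)^10=-14
R7=10+16=26
R6=(-2)^(-14)=12
R7=26-18=8
halt.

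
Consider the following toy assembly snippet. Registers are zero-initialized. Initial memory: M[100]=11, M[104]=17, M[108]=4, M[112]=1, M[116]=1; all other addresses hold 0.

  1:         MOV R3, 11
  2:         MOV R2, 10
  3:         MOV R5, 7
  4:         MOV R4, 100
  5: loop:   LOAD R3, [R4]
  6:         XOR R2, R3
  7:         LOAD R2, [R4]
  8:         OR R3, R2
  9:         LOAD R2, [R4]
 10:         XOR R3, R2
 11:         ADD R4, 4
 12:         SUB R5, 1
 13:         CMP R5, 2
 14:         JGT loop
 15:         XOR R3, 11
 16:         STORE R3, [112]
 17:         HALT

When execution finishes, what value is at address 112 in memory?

11

R3=11
R2=10
R5=7
R4=100
R3=M[100]=11
R2=10^11=1
R2=M[100]=11
R3=11|11=11
R2=M[100]=11
R3=11^11=0
R4=100+4=104
R5=7-1=6
CMP R5, 2  (cmp 6,2)
JGT loop: taken
R3=M[104]=17
R2=11^17=26
R2=M[104]=17
R3=17|17=17
R2=M[104]=17
R3=17^17=0
R4=104+4=108
R5=6-1=5
CMP R5, 2  (cmp 5,2)
JGT loop: taken
R3=M[108]=4
R2=17^4=21
R2=M[108]=4
R3=4|4=4
R2=M[108]=4
R3=4^4=0
R4=108+4=112
R5=5-1=4
CMP R5, 2  (cmp 4,2)
JGT loop: taken
R3=M[112]=1
R2=4^1=5
R2=M[112]=1
R3=1|1=1
R2=M[112]=1
R3=1^1=0
R4=112+4=116
R5=4-1=3
CMP R5, 2  (cmp 3,2)
JGT loop: taken
R3=M[116]=1
R2=1^1=0
R2=M[116]=1
R3=1|1=1
R2=M[116]=1
R3=1^1=0
R4=116+4=120
R5=3-1=2
CMP R5, 2  (cmp 2,2)
JGT loop: not taken
R3=0^11=11
STORE R3, [112] → M[112]=11
halt.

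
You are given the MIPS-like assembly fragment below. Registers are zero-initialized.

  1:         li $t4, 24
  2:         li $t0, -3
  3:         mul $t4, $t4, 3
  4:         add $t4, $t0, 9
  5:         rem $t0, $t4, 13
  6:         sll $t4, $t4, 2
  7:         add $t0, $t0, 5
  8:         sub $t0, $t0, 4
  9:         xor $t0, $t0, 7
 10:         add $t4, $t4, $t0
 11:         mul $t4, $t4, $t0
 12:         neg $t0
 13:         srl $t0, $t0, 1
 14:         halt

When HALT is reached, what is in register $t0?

after li $t4, 24: $t4=24
after li $t0, -3: $t0=-3
after mul $t4, $t4, 3: $t4=24*3=72
after add $t4, $t0, 9: $t4=(-3)+9=6
after rem $t0, $t4, 13: $t0=6%13=6
after sll $t4, $t4, 2: $t4=6<<2=24
after add $t0, $t0, 5: $t0=6+5=11
after sub $t0, $t0, 4: $t0=11-4=7
after xor $t0, $t0, 7: $t0=7^7=0
after add $t4, $t4, $t0: $t4=24+0=24
after mul $t4, $t4, $t0: $t4=24*0=0
after neg $t0: $t0=-(0)=0
after srl $t0, $t0, 1: $t0=0>>1=0
halt.

0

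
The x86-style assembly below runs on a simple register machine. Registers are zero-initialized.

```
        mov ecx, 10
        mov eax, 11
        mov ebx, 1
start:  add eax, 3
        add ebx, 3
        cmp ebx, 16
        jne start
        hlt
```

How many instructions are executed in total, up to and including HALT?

mov ecx, 10 → ecx=10
mov eax, 11 → eax=11
mov ebx, 1 → ebx=1
add eax, 3 → eax=11+3=14
add ebx, 3 → ebx=1+3=4
cmp ebx, 16  (cmp 4,16)
jne start: taken
add eax, 3 → eax=14+3=17
add ebx, 3 → ebx=4+3=7
cmp ebx, 16  (cmp 7,16)
jne start: taken
add eax, 3 → eax=17+3=20
add ebx, 3 → ebx=7+3=10
cmp ebx, 16  (cmp 10,16)
jne start: taken
add eax, 3 → eax=20+3=23
add ebx, 3 → ebx=10+3=13
cmp ebx, 16  (cmp 13,16)
jne start: taken
add eax, 3 → eax=23+3=26
add ebx, 3 → ebx=13+3=16
cmp ebx, 16  (cmp 16,16)
jne start: not taken
halt.
Total executed instructions: 24.

24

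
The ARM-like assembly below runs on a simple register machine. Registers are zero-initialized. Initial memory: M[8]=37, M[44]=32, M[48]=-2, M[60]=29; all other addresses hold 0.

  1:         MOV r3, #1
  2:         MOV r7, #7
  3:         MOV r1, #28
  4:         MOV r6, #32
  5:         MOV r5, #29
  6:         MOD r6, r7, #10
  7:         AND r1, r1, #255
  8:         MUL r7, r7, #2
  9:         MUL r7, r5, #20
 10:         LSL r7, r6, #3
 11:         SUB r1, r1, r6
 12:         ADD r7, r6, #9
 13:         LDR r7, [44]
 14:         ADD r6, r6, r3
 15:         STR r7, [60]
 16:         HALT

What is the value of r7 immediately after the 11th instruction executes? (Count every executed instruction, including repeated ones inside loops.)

56

r3=1
r7=7
r1=28
r6=32
r5=29
r6=7%10=7
r1=28&255=28
r7=7*2=14
r7=29*20=580
r7=7<<3=56
r1=28-7=21
After step 11: r7 = 56.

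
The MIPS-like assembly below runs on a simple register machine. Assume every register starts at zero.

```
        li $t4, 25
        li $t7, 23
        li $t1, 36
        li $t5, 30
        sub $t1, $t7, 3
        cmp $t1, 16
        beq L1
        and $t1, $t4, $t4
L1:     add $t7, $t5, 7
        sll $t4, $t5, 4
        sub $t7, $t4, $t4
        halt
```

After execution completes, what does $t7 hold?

0

after li $t4, 25: $t4=25
after li $t7, 23: $t7=23
after li $t1, 36: $t1=36
after li $t5, 30: $t5=30
after sub $t1, $t7, 3: $t1=23-3=20
cmp $t1, 16  (cmp 20,16)
beq L1: not taken
after and $t1, $t4, $t4: $t1=25&25=25
after add $t7, $t5, 7: $t7=30+7=37
after sll $t4, $t5, 4: $t4=30<<4=480
after sub $t7, $t4, $t4: $t7=480-480=0
halt.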